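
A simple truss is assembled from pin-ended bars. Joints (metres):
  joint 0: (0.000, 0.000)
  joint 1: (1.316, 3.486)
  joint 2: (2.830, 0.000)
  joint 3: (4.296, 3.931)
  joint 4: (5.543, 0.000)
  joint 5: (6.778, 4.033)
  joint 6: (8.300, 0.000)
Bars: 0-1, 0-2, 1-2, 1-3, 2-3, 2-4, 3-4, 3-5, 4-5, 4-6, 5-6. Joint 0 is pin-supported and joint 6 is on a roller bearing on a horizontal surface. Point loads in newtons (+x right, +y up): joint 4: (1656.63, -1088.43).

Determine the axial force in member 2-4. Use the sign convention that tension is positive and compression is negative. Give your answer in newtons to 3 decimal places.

N=7 nodes, M=11 members, R=3 reactions → 2N=14, M+R=14
member 0 (0-1): L=3.7261, (cx,cy)=(0.3532,0.9356)
member 1 (0-2): L=2.8300, (cx,cy)=(1.0000,0.0000)
member 2 (1-2): L=3.8006, (cx,cy)=(0.3984,-0.9172)
member 3 (1-3): L=3.0130, (cx,cy)=(0.9890,0.1477)
member 4 (2-3): L=4.1955, (cx,cy)=(0.3494,0.9370)
member 5 (2-4): L=2.7130, (cx,cy)=(1.0000,0.0000)
member 6 (3-4): L=4.1240, (cx,cy)=(0.3024,-0.9532)
member 7 (3-5): L=2.4841, (cx,cy)=(0.9992,0.0411)
member 8 (4-5): L=4.2179, (cx,cy)=(0.2928,0.9562)
member 9 (4-6): L=2.7570, (cx,cy)=(1.0000,0.0000)
member 10 (5-6): L=4.3106, (cx,cy)=(0.3531,-0.9356)
solve A·x = −loads:
  F[0-1] = -386.4470 N (compression)
  F[0-2] = +1793.1159 N (tension)
  F[1-2] = +349.2942 N (tension)
  F[1-3] = -278.6871 N (compression)
  F[2-3] = -341.9369 N (compression)
  F[2-4] = +2051.7422 N (tension)
  F[3-4] = +357.6006 N (tension)
  F[3-5] = -503.6657 N (compression)
  F[4-5] = +781.8343 N (tension)
  F[4-6] = +274.3176 N (tension)
  F[5-6] = -776.9272 N (compression)
  Rx@0 = -1656.6300 N
  Ry@0 = +361.5424 N
  Ry@6 = +726.8876 N

2051.742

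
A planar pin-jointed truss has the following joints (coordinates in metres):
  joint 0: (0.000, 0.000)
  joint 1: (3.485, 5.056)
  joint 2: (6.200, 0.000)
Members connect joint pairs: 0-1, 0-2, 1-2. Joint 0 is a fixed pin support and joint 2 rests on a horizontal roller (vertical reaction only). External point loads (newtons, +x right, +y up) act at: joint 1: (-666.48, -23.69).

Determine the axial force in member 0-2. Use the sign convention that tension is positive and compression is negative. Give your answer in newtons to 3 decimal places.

-284.703

N=3 nodes, M=3 members, R=3 reactions → 2N=6, M+R=6
member 0 (0-1): L=6.1407, (cx,cy)=(0.5675,0.8234)
member 1 (0-2): L=6.2000, (cx,cy)=(1.0000,0.0000)
member 2 (1-2): L=5.7388, (cx,cy)=(0.4731,-0.8810)
solve A·x = −loads:
  F[0-1] = -672.7064 N (compression)
  F[0-2] = -284.7032 N (compression)
  F[1-2] = +601.7930 N (tension)
  Rx@0 = +666.4800 N
  Ry@0 = +553.8776 N
  Ry@2 = -530.1876 N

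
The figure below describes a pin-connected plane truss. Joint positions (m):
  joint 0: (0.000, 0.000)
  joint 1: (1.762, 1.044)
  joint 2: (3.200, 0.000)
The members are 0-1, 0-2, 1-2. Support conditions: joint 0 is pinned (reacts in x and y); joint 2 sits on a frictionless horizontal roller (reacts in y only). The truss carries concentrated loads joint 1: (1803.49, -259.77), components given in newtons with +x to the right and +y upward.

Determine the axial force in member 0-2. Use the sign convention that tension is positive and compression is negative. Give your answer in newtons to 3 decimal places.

N=3 nodes, M=3 members, R=3 reactions → 2N=6, M+R=6
member 0 (0-1): L=2.0481, (cx,cy)=(0.8603,0.5097)
member 1 (0-2): L=3.2000, (cx,cy)=(1.0000,0.0000)
member 2 (1-2): L=1.7770, (cx,cy)=(0.8092,-0.5875)
solve A·x = −loads:
  F[0-1] = +925.2683 N (tension)
  F[0-2] = +1007.4601 N (tension)
  F[1-2] = -1244.9730 N (compression)
  Rx@0 = -1803.4900 N
  Ry@0 = -471.6545 N
  Ry@2 = +731.4245 N

1007.460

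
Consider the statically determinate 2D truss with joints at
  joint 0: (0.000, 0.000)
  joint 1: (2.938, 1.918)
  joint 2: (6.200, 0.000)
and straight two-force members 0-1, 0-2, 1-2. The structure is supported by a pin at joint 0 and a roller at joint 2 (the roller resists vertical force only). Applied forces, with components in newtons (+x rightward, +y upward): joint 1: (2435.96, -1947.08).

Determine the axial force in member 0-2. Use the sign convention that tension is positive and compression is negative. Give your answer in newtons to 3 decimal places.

N=3 nodes, M=3 members, R=3 reactions → 2N=6, M+R=6
member 0 (0-1): L=3.5086, (cx,cy)=(0.8374,0.5467)
member 1 (0-2): L=6.2000, (cx,cy)=(1.0000,0.0000)
member 2 (1-2): L=3.7841, (cx,cy)=(0.8620,-0.5069)
solve A·x = −loads:
  F[0-1] = -495.4526 N (compression)
  F[0-2] = +2850.8327 N (tension)
  F[1-2] = -3307.1181 N (compression)
  Rx@0 = -2435.9600 N
  Ry@0 = +270.8393 N
  Ry@2 = +1676.2407 N

2850.833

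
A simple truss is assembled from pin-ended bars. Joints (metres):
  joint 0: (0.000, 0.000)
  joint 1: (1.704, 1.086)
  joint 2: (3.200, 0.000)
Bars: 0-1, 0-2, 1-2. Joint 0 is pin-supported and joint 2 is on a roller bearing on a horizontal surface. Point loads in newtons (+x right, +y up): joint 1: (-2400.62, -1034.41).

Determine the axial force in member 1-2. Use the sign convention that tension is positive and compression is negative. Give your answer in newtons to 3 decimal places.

N=3 nodes, M=3 members, R=3 reactions → 2N=6, M+R=6
member 0 (0-1): L=2.0206, (cx,cy)=(0.8433,0.5375)
member 1 (0-2): L=3.2000, (cx,cy)=(1.0000,0.0000)
member 2 (1-2): L=1.8486, (cx,cy)=(0.8093,-0.5875)
solve A·x = −loads:
  F[0-1] = -2415.6532 N (compression)
  F[0-2] = -363.5130 N (compression)
  F[1-2] = +449.1971 N (tension)
  Rx@0 = +2400.6200 N
  Ry@0 = +1298.2971 N
  Ry@2 = -263.8871 N

449.197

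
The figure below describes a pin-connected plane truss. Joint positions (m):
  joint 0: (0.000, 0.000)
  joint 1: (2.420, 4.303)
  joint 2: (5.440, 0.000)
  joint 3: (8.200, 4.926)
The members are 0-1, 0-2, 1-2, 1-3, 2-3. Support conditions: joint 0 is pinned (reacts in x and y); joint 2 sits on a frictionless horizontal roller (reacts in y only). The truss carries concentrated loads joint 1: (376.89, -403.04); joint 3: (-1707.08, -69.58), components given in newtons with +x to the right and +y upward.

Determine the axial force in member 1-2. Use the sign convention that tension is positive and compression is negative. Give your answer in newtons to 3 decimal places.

N=4 nodes, M=5 members, R=3 reactions → 2N=8, M+R=8
member 0 (0-1): L=4.9368, (cx,cy)=(0.4902,0.8716)
member 1 (0-2): L=5.4400, (cx,cy)=(1.0000,0.0000)
member 2 (1-2): L=5.2570, (cx,cy)=(0.5745,-0.8185)
member 3 (1-3): L=5.8135, (cx,cy)=(0.9942,0.1072)
member 4 (2-3): L=5.6465, (cx,cy)=(0.4888,0.8724)
solve A·x = −loads:
  F[0-1] = -1647.6498 N (compression)
  F[0-2] = -522.5221 N (compression)
  F[1-2] = +1028.3387 N (tension)
  F[1-3] = -1785.5909 N (compression)
  F[2-3] = +139.5837 N (tension)
  Rx@0 = +1330.1900 N
  Ry@0 = +1436.1137 N
  Ry@2 = -963.4937 N

1028.339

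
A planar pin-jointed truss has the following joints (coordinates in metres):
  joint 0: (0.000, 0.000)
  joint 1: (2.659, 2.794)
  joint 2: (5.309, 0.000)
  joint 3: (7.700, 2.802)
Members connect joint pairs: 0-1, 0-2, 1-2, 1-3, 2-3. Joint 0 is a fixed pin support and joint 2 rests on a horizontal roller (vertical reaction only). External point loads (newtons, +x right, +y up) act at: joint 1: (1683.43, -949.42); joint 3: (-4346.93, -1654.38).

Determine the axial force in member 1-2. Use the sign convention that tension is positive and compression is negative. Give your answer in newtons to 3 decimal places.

252.260

N=4 nodes, M=5 members, R=3 reactions → 2N=8, M+R=8
member 0 (0-1): L=3.8570, (cx,cy)=(0.6894,0.7244)
member 1 (0-2): L=5.3090, (cx,cy)=(1.0000,0.0000)
member 2 (1-2): L=3.8508, (cx,cy)=(0.6882,-0.7256)
member 3 (1-3): L=5.0410, (cx,cy)=(1.0000,0.0016)
member 4 (2-3): L=3.6835, (cx,cy)=(0.6491,0.7607)
solve A·x = −loads:
  F[0-1] = -1569.7515 N (compression)
  F[0-2] = -1581.3295 N (compression)
  F[1-2] = +252.2599 N (tension)
  F[1-3] = -2939.2000 N (compression)
  F[2-3] = -2168.7037 N (compression)
  Rx@0 = +2663.5000 N
  Ry@0 = +1137.1134 N
  Ry@2 = +1466.6866 N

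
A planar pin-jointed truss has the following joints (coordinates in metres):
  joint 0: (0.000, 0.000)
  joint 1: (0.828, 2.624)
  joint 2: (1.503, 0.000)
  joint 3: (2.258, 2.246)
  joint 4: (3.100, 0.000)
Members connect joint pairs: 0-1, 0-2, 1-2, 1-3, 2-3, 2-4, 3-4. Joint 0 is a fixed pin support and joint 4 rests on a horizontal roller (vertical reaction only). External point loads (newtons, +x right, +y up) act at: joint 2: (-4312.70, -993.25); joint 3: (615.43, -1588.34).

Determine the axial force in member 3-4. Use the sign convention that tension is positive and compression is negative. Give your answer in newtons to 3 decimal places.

-2226.039

N=5 nodes, M=7 members, R=3 reactions → 2N=10, M+R=10
member 0 (0-1): L=2.7515, (cx,cy)=(0.3009,0.9536)
member 1 (0-2): L=1.5030, (cx,cy)=(1.0000,0.0000)
member 2 (1-2): L=2.7094, (cx,cy)=(0.2491,-0.9685)
member 3 (1-3): L=1.4791, (cx,cy)=(0.9668,-0.2556)
member 4 (2-3): L=2.3695, (cx,cy)=(0.3186,0.9479)
member 5 (2-4): L=1.5970, (cx,cy)=(1.0000,0.0000)
member 6 (3-4): L=2.3986, (cx,cy)=(0.3510,-0.9364)
solve A·x = −loads:
  F[0-1] = -521.3751 N (compression)
  F[0-2] = -3540.3764 N (compression)
  F[1-2] = +596.7999 N (tension)
  F[1-3] = -316.0699 N (compression)
  F[2-3] = +438.1017 N (tension)
  F[2-4] = +781.4110 N (tension)
  F[3-4] = -2226.0388 N (compression)
  Rx@0 = +3697.2700 N
  Ry@0 = +497.2086 N
  Ry@4 = +2084.3814 N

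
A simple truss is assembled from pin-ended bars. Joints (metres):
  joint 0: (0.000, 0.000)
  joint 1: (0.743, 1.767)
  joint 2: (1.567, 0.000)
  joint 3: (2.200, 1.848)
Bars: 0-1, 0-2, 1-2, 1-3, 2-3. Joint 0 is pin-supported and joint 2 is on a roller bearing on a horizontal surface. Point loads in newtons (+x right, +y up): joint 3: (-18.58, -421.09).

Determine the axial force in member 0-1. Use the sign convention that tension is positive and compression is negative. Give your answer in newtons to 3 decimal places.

160.758

N=4 nodes, M=5 members, R=3 reactions → 2N=8, M+R=8
member 0 (0-1): L=1.9169, (cx,cy)=(0.3876,0.9218)
member 1 (0-2): L=1.5670, (cx,cy)=(1.0000,0.0000)
member 2 (1-2): L=1.9497, (cx,cy)=(0.4226,-0.9063)
member 3 (1-3): L=1.4592, (cx,cy)=(0.9985,0.0555)
member 4 (2-3): L=1.9534, (cx,cy)=(0.3240,0.9460)
solve A·x = −loads:
  F[0-1] = +160.7580 N (tension)
  F[0-2] = -80.8920 N (compression)
  F[1-2] = -155.6535 N (compression)
  F[1-3] = +128.2941 N (tension)
  F[2-3] = -452.6355 N (compression)
  Rx@0 = +18.5800 N
  Ry@0 = -148.1903 N
  Ry@2 = +569.2803 N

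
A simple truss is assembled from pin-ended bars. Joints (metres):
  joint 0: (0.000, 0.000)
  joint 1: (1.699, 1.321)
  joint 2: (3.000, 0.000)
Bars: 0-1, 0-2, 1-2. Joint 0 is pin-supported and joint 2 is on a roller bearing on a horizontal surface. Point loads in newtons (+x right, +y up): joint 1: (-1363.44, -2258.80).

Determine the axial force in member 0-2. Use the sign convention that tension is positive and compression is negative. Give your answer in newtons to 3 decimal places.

N=3 nodes, M=3 members, R=3 reactions → 2N=6, M+R=6
member 0 (0-1): L=2.1521, (cx,cy)=(0.7895,0.6138)
member 1 (0-2): L=3.0000, (cx,cy)=(1.0000,0.0000)
member 2 (1-2): L=1.8541, (cx,cy)=(0.7017,-0.7125)
solve A·x = −loads:
  F[0-1] = -2573.9714 N (compression)
  F[0-2] = +668.5876 N (tension)
  F[1-2] = -952.8210 N (compression)
  Rx@0 = +1363.4400 N
  Ry@0 = +1579.9343 N
  Ry@2 = +678.8657 N

668.588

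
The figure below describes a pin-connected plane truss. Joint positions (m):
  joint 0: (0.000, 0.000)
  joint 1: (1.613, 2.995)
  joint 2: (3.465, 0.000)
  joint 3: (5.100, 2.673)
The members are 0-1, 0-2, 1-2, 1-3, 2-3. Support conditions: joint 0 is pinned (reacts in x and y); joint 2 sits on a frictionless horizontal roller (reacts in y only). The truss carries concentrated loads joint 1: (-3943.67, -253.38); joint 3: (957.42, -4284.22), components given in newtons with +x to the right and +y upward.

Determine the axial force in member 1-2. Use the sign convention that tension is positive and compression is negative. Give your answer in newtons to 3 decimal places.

N=4 nodes, M=5 members, R=3 reactions → 2N=8, M+R=8
member 0 (0-1): L=3.4017, (cx,cy)=(0.4742,0.8804)
member 1 (0-2): L=3.4650, (cx,cy)=(1.0000,0.0000)
member 2 (1-2): L=3.5214, (cx,cy)=(0.5259,-0.8505)
member 3 (1-3): L=3.5018, (cx,cy)=(0.9958,-0.0920)
member 4 (2-3): L=3.1334, (cx,cy)=(0.5218,0.8531)
solve A·x = −loads:
  F[0-1] = -890.5060 N (compression)
  F[0-2] = -2563.9988 N (compression)
  F[1-2] = +256.2137 N (tension)
  F[1-3] = +3401.0761 N (tension)
  F[2-3] = -4655.5274 N (compression)
  Rx@0 = +2986.2500 N
  Ry@0 = +784.0312 N
  Ry@2 = +3753.5688 N

256.214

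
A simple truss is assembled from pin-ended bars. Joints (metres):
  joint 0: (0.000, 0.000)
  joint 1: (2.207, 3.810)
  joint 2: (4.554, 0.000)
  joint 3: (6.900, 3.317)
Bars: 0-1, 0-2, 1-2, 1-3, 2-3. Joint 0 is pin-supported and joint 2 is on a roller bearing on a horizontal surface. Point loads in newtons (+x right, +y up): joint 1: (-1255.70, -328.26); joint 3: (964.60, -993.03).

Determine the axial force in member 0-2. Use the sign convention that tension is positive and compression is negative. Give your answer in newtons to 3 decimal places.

-287.867

N=4 nodes, M=5 members, R=3 reactions → 2N=8, M+R=8
member 0 (0-1): L=4.4031, (cx,cy)=(0.5012,0.8653)
member 1 (0-2): L=4.5540, (cx,cy)=(1.0000,0.0000)
member 2 (1-2): L=4.4749, (cx,cy)=(0.5245,-0.8514)
member 3 (1-3): L=4.7188, (cx,cy)=(0.9945,-0.1045)
member 4 (2-3): L=4.0628, (cx,cy)=(0.5774,0.8164)
solve A·x = −loads:
  F[0-1] = -6.4499 N (compression)
  F[0-2] = -287.8670 N (compression)
  F[1-2] = -570.4349 N (compression)
  F[1-3] = +1560.1891 N (tension)
  F[2-3] = -1016.6498 N (compression)
  Rx@0 = +291.1000 N
  Ry@0 = +5.5812 N
  Ry@2 = +1315.7088 N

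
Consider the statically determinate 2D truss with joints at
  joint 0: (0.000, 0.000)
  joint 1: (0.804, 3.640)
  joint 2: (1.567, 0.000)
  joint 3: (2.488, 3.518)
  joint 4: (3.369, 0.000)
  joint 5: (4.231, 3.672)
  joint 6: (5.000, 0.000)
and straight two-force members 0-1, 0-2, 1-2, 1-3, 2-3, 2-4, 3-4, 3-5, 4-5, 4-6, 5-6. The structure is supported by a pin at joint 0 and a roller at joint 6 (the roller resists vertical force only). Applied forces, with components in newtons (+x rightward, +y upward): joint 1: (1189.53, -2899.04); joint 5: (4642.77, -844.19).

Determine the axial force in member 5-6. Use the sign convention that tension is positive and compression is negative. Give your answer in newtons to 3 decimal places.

-5574.511

N=7 nodes, M=11 members, R=3 reactions → 2N=14, M+R=14
member 0 (0-1): L=3.7277, (cx,cy)=(0.2157,0.9765)
member 1 (0-2): L=1.5670, (cx,cy)=(1.0000,0.0000)
member 2 (1-2): L=3.7191, (cx,cy)=(0.2052,-0.9787)
member 3 (1-3): L=1.6884, (cx,cy)=(0.9974,-0.0723)
member 4 (2-3): L=3.6366, (cx,cy)=(0.2533,0.9674)
member 5 (2-4): L=1.8020, (cx,cy)=(1.0000,0.0000)
member 6 (3-4): L=3.6266, (cx,cy)=(0.2429,-0.9700)
member 7 (3-5): L=1.7498, (cx,cy)=(0.9961,0.0880)
member 8 (4-5): L=3.7718, (cx,cy)=(0.2285,0.9735)
member 9 (4-6): L=1.6310, (cx,cy)=(1.0000,0.0000)
member 10 (5-6): L=3.7517, (cx,cy)=(0.2050,-0.9788)
solve A·x = −loads:
  F[0-1] = +1754.2043 N (tension)
  F[0-2] = +5453.9523 N (tension)
  F[1-2] = -4723.8815 N (compression)
  F[1-3] = +158.3675 N (tension)
  F[2-3] = +4779.2129 N (tension)
  F[2-4] = +3274.4265 N (tension)
  F[3-4] = -4529.5227 N (compression)
  F[3-5] = +2478.2942 N (tension)
  F[4-5] = +4513.2842 N (tension)
  F[4-6] = +1142.6409 N (tension)
  F[5-6] = -5574.5109 N (compression)
  Rx@0 = -5832.3000 N
  Ry@0 = -1712.9173 N
  Ry@6 = +5456.1473 N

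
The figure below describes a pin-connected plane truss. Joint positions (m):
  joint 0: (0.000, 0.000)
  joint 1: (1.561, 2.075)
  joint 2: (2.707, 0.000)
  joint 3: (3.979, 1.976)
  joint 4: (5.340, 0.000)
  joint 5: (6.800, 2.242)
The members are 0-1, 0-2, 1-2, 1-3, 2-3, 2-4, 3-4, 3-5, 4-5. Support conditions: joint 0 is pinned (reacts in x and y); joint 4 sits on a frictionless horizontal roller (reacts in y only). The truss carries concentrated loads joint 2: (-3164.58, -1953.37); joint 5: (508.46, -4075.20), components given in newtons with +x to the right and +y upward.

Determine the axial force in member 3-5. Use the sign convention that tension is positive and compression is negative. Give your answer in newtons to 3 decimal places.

3384.070

N=6 nodes, M=9 members, R=3 reactions → 2N=12, M+R=12
member 0 (0-1): L=2.5966, (cx,cy)=(0.6012,0.7991)
member 1 (0-2): L=2.7070, (cx,cy)=(1.0000,0.0000)
member 2 (1-2): L=2.3704, (cx,cy)=(0.4835,-0.8754)
member 3 (1-3): L=2.4200, (cx,cy)=(0.9992,-0.0409)
member 4 (2-3): L=2.3500, (cx,cy)=(0.5413,0.8408)
member 5 (2-4): L=2.6330, (cx,cy)=(1.0000,0.0000)
member 6 (3-4): L=2.3994, (cx,cy)=(0.5672,-0.8236)
member 7 (3-5): L=2.8335, (cx,cy)=(0.9956,0.0939)
member 8 (4-5): L=2.6755, (cx,cy)=(0.5457,0.8380)
solve A·x = −loads:
  F[0-1] = +456.1510 N (tension)
  F[0-2] = -2930.3443 N (compression)
  F[1-2] = -439.1757 N (compression)
  F[1-3] = +486.9543 N (tension)
  F[2-3] = +2780.3060 N (tension)
  F[2-4] = -1482.9930 N (compression)
  F[3-4] = -2428.7451 N (compression)
  F[3-5] = +3384.0696 N (tension)
  F[4-5] = -5242.2167 N (compression)
  Rx@0 = +2656.1200 N
  Ry@0 = -364.5199 N
  Ry@4 = +6393.0899 N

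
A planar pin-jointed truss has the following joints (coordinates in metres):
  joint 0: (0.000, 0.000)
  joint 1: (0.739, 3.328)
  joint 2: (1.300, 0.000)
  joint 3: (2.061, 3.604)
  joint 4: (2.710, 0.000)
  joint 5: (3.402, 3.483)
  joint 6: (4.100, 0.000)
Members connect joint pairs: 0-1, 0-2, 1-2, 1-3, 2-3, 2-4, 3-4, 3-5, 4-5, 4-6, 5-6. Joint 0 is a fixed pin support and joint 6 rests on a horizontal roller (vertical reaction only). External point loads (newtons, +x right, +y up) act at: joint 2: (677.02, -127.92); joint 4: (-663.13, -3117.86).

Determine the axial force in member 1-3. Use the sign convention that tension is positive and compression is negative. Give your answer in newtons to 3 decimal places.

N=7 nodes, M=11 members, R=3 reactions → 2N=14, M+R=14
member 0 (0-1): L=3.4091, (cx,cy)=(0.2168,0.9762)
member 1 (0-2): L=1.3000, (cx,cy)=(1.0000,0.0000)
member 2 (1-2): L=3.3750, (cx,cy)=(0.1662,-0.9861)
member 3 (1-3): L=1.3505, (cx,cy)=(0.9789,0.2044)
member 4 (2-3): L=3.6835, (cx,cy)=(0.2066,0.9784)
member 5 (2-4): L=1.4100, (cx,cy)=(1.0000,0.0000)
member 6 (3-4): L=3.6620, (cx,cy)=(0.1772,-0.9842)
member 7 (3-5): L=1.3464, (cx,cy)=(0.9960,-0.0899)
member 8 (4-5): L=3.5511, (cx,cy)=(0.1949,0.9808)
member 9 (4-6): L=1.3900, (cx,cy)=(1.0000,0.0000)
member 10 (5-6): L=3.5523, (cx,cy)=(0.1965,-0.9805)
solve A·x = −loads:
  F[0-1] = -1172.2652 N (compression)
  F[0-2] = +268.0080 N (tension)
  F[1-2] = +1069.1090 N (tension)
  F[1-3] = -441.1408 N (compression)
  F[2-3] = -946.7406 N (compression)
  F[2-4] = -35.7044 N (compression)
  F[3-4] = +1108.3533 N (tension)
  F[3-5] = -827.2028 N (compression)
  F[4-5] = +2066.6721 N (tension)
  F[4-6] = +421.1225 N (tension)
  F[5-6] = -2143.1709 N (compression)
  Rx@0 = -13.8900 N
  Ry@0 = +1144.3906 N
  Ry@6 = +2101.3894 N

-441.141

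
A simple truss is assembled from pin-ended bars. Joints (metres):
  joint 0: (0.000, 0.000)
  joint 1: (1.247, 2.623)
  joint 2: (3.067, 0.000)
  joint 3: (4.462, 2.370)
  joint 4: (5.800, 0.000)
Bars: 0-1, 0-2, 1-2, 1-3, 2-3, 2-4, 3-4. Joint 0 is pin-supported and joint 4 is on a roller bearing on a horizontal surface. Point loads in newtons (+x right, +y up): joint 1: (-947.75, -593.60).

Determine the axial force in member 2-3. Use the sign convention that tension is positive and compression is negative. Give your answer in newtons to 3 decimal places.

N=5 nodes, M=7 members, R=3 reactions → 2N=10, M+R=10
member 0 (0-1): L=2.9043, (cx,cy)=(0.4294,0.9031)
member 1 (0-2): L=3.0670, (cx,cy)=(1.0000,0.0000)
member 2 (1-2): L=3.1926, (cx,cy)=(0.5701,-0.8216)
member 3 (1-3): L=3.2249, (cx,cy)=(0.9969,-0.0785)
member 4 (2-3): L=2.7501, (cx,cy)=(0.5073,0.8618)
member 5 (2-4): L=2.7330, (cx,cy)=(1.0000,0.0000)
member 6 (3-4): L=2.7216, (cx,cy)=(0.4916,-0.8708)
solve A·x = −loads:
  F[0-1] = -990.5371 N (compression)
  F[0-2] = -522.4542 N (compression)
  F[1-2] = +334.5731 N (tension)
  F[1-3] = +332.7487 N (tension)
  F[2-3] = -318.9663 N (compression)
  F[2-4] = -169.9247 N (compression)
  F[3-4] = +345.6415 N (tension)
  Rx@0 = +947.7500 N
  Ry@0 = +894.5878 N
  Ry@4 = -300.9878 N

-318.966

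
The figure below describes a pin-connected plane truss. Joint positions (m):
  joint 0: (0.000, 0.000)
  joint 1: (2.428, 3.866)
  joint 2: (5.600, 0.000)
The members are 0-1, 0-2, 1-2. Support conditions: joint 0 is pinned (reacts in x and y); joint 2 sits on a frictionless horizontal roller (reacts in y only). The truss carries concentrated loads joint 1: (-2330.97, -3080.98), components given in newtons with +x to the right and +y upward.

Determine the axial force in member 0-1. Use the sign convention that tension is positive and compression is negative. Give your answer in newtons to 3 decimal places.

-3961.030

N=3 nodes, M=3 members, R=3 reactions → 2N=6, M+R=6
member 0 (0-1): L=4.5652, (cx,cy)=(0.5318,0.8468)
member 1 (0-2): L=5.6000, (cx,cy)=(1.0000,0.0000)
member 2 (1-2): L=5.0008, (cx,cy)=(0.6343,-0.7731)
solve A·x = −loads:
  F[0-1] = -3961.0302 N (compression)
  F[0-2] = -224.3020 N (compression)
  F[1-2] = +353.6189 N (tension)
  Rx@0 = +2330.9700 N
  Ry@0 = +3354.3569 N
  Ry@2 = -273.3769 N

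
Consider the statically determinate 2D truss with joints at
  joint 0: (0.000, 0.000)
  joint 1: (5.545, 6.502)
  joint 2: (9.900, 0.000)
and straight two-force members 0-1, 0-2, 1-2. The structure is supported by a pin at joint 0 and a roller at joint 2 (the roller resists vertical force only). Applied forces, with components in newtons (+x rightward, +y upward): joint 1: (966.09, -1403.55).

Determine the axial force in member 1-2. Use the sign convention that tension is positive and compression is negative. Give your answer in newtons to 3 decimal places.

N=3 nodes, M=3 members, R=3 reactions → 2N=6, M+R=6
member 0 (0-1): L=8.5454, (cx,cy)=(0.6489,0.7609)
member 1 (0-2): L=9.9000, (cx,cy)=(1.0000,0.0000)
member 2 (1-2): L=7.8257, (cx,cy)=(0.5565,-0.8308)
solve A·x = −loads:
  F[0-1] = +22.4430 N (tension)
  F[0-2] = +951.5269 N (tension)
  F[1-2] = -1709.8488 N (compression)
  Rx@0 = -966.0900 N
  Ry@0 = -17.0765 N
  Ry@2 = +1420.6265 N

-1709.849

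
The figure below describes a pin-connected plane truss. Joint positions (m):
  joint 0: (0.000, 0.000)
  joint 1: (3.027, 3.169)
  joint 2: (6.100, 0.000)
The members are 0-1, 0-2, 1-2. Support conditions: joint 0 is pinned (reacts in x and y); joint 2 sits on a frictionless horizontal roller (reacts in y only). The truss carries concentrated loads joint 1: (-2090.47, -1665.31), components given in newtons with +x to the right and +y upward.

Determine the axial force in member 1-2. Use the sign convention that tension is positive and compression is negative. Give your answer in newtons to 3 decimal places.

361.668

N=3 nodes, M=3 members, R=3 reactions → 2N=6, M+R=6
member 0 (0-1): L=4.3824, (cx,cy)=(0.6907,0.7231)
member 1 (0-2): L=6.1000, (cx,cy)=(1.0000,0.0000)
member 2 (1-2): L=4.4143, (cx,cy)=(0.6961,-0.7179)
solve A·x = −loads:
  F[0-1] = -2661.9980 N (compression)
  F[0-2] = -251.7749 N (compression)
  F[1-2] = +361.6680 N (tension)
  Rx@0 = +2090.4700 N
  Ry@0 = +1924.9503 N
  Ry@2 = -259.6403 N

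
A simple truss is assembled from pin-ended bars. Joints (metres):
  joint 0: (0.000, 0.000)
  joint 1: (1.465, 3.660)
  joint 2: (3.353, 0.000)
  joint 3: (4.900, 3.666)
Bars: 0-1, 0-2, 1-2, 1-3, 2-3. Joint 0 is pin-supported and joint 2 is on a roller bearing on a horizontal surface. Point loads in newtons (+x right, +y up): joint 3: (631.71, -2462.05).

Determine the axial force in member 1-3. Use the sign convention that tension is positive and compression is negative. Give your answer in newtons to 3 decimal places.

N=4 nodes, M=5 members, R=3 reactions → 2N=8, M+R=8
member 0 (0-1): L=3.9423, (cx,cy)=(0.3716,0.9284)
member 1 (0-2): L=3.3530, (cx,cy)=(1.0000,0.0000)
member 2 (1-2): L=4.1183, (cx,cy)=(0.4584,-0.8887)
member 3 (1-3): L=3.4350, (cx,cy)=(1.0000,0.0017)
member 4 (2-3): L=3.9790, (cx,cy)=(0.3888,0.9213)
solve A·x = −loads:
  F[0-1] = +1967.5100 N (tension)
  F[0-2] = -99.4351 N (compression)
  F[1-2] = -2052.0400 N (compression)
  F[1-3] = +1671.8951 N (tension)
  F[2-3] = -2675.4548 N (compression)
  Rx@0 = -631.7100 N
  Ry@0 = -1826.6150 N
  Ry@2 = +4288.6650 N

1671.895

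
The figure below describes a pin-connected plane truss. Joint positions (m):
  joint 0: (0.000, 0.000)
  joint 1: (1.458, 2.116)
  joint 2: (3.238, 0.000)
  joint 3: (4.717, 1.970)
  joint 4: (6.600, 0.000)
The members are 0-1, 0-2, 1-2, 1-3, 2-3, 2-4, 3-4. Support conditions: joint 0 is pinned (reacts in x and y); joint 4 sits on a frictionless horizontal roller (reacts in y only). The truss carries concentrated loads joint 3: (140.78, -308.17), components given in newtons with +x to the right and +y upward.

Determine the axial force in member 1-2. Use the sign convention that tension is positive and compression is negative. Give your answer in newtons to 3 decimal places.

64.255

N=5 nodes, M=7 members, R=3 reactions → 2N=10, M+R=10
member 0 (0-1): L=2.5697, (cx,cy)=(0.5674,0.8235)
member 1 (0-2): L=3.2380, (cx,cy)=(1.0000,0.0000)
member 2 (1-2): L=2.7651, (cx,cy)=(0.6437,-0.7652)
member 3 (1-3): L=3.2623, (cx,cy)=(0.9990,-0.0448)
member 4 (2-3): L=2.4634, (cx,cy)=(0.6004,0.7997)
member 5 (2-4): L=3.3620, (cx,cy)=(1.0000,0.0000)
member 6 (3-4): L=2.7252, (cx,cy)=(0.6910,-0.7229)
solve A·x = −loads:
  F[0-1] = -55.7424 N (compression)
  F[0-2] = +172.4075 N (tension)
  F[1-2] = +64.2550 N (tension)
  F[1-3] = -73.0639 N (compression)
  F[2-3] = -61.4863 N (compression)
  F[2-4] = +250.6864 N (tension)
  F[3-4] = -362.8066 N (compression)
  Rx@0 = -140.7800 N
  Ry@0 = +45.9011 N
  Ry@4 = +262.2689 N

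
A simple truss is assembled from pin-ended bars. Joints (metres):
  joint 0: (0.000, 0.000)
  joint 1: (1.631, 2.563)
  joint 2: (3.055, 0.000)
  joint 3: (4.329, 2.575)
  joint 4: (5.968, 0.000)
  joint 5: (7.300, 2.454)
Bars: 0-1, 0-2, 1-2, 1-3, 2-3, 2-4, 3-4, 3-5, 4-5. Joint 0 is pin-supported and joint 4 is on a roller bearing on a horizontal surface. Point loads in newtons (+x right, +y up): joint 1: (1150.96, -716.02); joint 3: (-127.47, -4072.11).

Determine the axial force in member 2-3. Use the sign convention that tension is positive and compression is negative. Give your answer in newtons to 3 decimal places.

-528.478

N=6 nodes, M=9 members, R=3 reactions → 2N=12, M+R=12
member 0 (0-1): L=3.0379, (cx,cy)=(0.5369,0.8437)
member 1 (0-2): L=3.0550, (cx,cy)=(1.0000,0.0000)
member 2 (1-2): L=2.9320, (cx,cy)=(0.4857,-0.8741)
member 3 (1-3): L=2.6980, (cx,cy)=(1.0000,0.0044)
member 4 (2-3): L=2.8729, (cx,cy)=(0.4435,0.8963)
member 5 (2-4): L=2.9130, (cx,cy)=(1.0000,0.0000)
member 6 (3-4): L=3.0524, (cx,cy)=(0.5370,-0.8436)
member 7 (3-5): L=2.9735, (cx,cy)=(0.9992,-0.0407)
member 8 (4-5): L=2.7922, (cx,cy)=(0.4770,0.8789)
solve A·x = −loads:
  F[0-1] = -1421.6349 N (compression)
  F[0-2] = +1786.7310 N (tension)
  F[1-2] = +541.8739 N (tension)
  F[1-3] = -2177.3954 N (compression)
  F[2-3] = -528.4780 N (compression)
  F[2-4] = +2284.2577 N (tension)
  F[3-4] = -4254.0533 N (compression)
  F[3-5] = +0.0000 N (tension)
  F[4-5] = -0.0000 N (compression)
  Rx@0 = -1023.4900 N
  Ry@0 = +1199.3787 N
  Ry@4 = +3588.7513 N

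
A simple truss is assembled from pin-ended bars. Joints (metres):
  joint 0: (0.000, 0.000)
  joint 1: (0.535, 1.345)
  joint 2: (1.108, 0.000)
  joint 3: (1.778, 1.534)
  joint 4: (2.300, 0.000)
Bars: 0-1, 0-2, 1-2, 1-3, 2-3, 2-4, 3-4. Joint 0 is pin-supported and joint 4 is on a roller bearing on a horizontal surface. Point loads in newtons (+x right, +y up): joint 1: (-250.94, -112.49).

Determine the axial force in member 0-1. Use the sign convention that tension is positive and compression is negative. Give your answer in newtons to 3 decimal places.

N=5 nodes, M=7 members, R=3 reactions → 2N=10, M+R=10
member 0 (0-1): L=1.4475, (cx,cy)=(0.3696,0.9292)
member 1 (0-2): L=1.1080, (cx,cy)=(1.0000,0.0000)
member 2 (1-2): L=1.4620, (cx,cy)=(0.3919,-0.9200)
member 3 (1-3): L=1.2573, (cx,cy)=(0.9886,0.1503)
member 4 (2-3): L=1.6739, (cx,cy)=(0.4003,0.9164)
member 5 (2-4): L=1.1920, (cx,cy)=(1.0000,0.0000)
member 6 (3-4): L=1.6204, (cx,cy)=(0.3221,-0.9467)
solve A·x = −loads:
  F[0-1] = -250.8306 N (compression)
  F[0-2] = -158.2322 N (compression)
  F[1-2] = +147.6527 N (tension)
  F[1-3] = +101.5151 N (tension)
  F[2-3] = -148.2308 N (compression)
  F[2-4] = -41.0315 N (compression)
  F[3-4] = +127.3693 N (tension)
  Rx@0 = +250.9400 N
  Ry@0 = +233.0692 N
  Ry@4 = -120.5792 N

-250.831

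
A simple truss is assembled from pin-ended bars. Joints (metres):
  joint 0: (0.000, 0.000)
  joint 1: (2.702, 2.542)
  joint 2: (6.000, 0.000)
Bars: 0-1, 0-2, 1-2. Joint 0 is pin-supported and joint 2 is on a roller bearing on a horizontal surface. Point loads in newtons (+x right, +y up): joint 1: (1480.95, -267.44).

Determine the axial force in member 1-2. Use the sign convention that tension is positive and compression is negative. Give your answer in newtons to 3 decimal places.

-1225.053

N=3 nodes, M=3 members, R=3 reactions → 2N=6, M+R=6
member 0 (0-1): L=3.7098, (cx,cy)=(0.7283,0.6852)
member 1 (0-2): L=6.0000, (cx,cy)=(1.0000,0.0000)
member 2 (1-2): L=4.1640, (cx,cy)=(0.7920,-0.6105)
solve A·x = −loads:
  F[0-1] = +701.1339 N (tension)
  F[0-2] = +970.2844 N (tension)
  F[1-2] = -1225.0534 N (compression)
  Rx@0 = -1480.9500 N
  Ry@0 = -480.4263 N
  Ry@2 = +747.8663 N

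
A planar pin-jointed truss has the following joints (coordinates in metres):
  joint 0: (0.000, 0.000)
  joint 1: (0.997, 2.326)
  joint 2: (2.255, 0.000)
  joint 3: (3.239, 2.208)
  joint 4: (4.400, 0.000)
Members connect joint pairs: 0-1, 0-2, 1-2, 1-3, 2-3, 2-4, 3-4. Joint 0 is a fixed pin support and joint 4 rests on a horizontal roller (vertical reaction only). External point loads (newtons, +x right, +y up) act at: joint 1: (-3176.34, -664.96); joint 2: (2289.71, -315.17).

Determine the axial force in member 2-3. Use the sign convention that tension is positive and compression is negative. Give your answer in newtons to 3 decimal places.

-1421.763

N=5 nodes, M=7 members, R=3 reactions → 2N=10, M+R=10
member 0 (0-1): L=2.5307, (cx,cy)=(0.3940,0.9191)
member 1 (0-2): L=2.2550, (cx,cy)=(1.0000,0.0000)
member 2 (1-2): L=2.6444, (cx,cy)=(0.4757,-0.8796)
member 3 (1-3): L=2.2451, (cx,cy)=(0.9986,-0.0526)
member 4 (2-3): L=2.4173, (cx,cy)=(0.4071,0.9134)
member 5 (2-4): L=2.1450, (cx,cy)=(1.0000,0.0000)
member 6 (3-4): L=2.4946, (cx,cy)=(0.4654,-0.8851)
solve A·x = −loads:
  F[0-1] = -2553.5823 N (compression)
  F[0-2] = +119.3971 N (tension)
  F[1-2] = +1834.7200 N (tension)
  F[1-3] = +1299.2908 N (tension)
  F[2-3] = -1421.7634 N (compression)
  F[2-4] = -718.7528 N (compression)
  F[3-4] = +1544.3782 N (tension)
  Rx@0 = +886.6300 N
  Ry@0 = +2347.0603 N
  Ry@4 = -1366.9303 N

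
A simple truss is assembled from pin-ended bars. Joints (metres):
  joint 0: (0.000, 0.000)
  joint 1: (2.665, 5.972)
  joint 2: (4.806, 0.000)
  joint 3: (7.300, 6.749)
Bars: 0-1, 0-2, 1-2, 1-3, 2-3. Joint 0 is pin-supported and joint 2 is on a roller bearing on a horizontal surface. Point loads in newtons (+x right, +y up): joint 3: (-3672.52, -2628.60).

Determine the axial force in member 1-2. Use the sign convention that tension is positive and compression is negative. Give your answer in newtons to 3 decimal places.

N=4 nodes, M=5 members, R=3 reactions → 2N=8, M+R=8
member 0 (0-1): L=6.5396, (cx,cy)=(0.4075,0.9132)
member 1 (0-2): L=4.8060, (cx,cy)=(1.0000,0.0000)
member 2 (1-2): L=6.3442, (cx,cy)=(0.3375,-0.9413)
member 3 (1-3): L=4.6997, (cx,cy)=(0.9862,0.1653)
member 4 (2-3): L=7.1951, (cx,cy)=(0.3466,0.9380)
solve A·x = −loads:
  F[0-1] = -4153.7480 N (compression)
  F[0-2] = -1979.8086 N (compression)
  F[1-2] = +3516.7928 N (tension)
  F[1-3] = -2919.7197 N (compression)
  F[2-3] = -2287.7116 N (compression)
  Rx@0 = +3672.5200 N
  Ry@0 = +3793.1979 N
  Ry@2 = -1164.5979 N

3516.793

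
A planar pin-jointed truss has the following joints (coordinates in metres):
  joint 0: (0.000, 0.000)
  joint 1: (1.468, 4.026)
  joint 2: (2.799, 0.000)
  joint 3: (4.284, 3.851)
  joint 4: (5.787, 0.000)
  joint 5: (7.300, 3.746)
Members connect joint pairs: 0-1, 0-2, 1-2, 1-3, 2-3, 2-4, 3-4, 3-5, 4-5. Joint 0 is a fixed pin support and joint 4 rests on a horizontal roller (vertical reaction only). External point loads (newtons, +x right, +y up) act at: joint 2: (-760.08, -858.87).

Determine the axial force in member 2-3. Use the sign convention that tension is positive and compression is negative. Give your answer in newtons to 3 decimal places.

N=6 nodes, M=9 members, R=3 reactions → 2N=12, M+R=12
member 0 (0-1): L=4.2853, (cx,cy)=(0.3426,0.9395)
member 1 (0-2): L=2.7990, (cx,cy)=(1.0000,0.0000)
member 2 (1-2): L=4.2403, (cx,cy)=(0.3139,-0.9495)
member 3 (1-3): L=2.8214, (cx,cy)=(0.9981,-0.0620)
member 4 (2-3): L=4.1274, (cx,cy)=(0.3598,0.9330)
member 5 (2-4): L=2.9880, (cx,cy)=(1.0000,0.0000)
member 6 (3-4): L=4.1339, (cx,cy)=(0.3636,-0.9316)
member 7 (3-5): L=3.0178, (cx,cy)=(0.9994,-0.0348)
member 8 (4-5): L=4.0400, (cx,cy)=(0.3745,0.9272)
solve A·x = −loads:
  F[0-1] = -472.0205 N (compression)
  F[0-2] = -598.3812 N (compression)
  F[1-2] = +487.6692 N (tension)
  F[1-3] = -315.3815 N (compression)
  F[2-3] = +424.2597 N (tension)
  F[2-4] = +162.1296 N (tension)
  F[3-4] = -445.9276 N (compression)
  F[3-5] = +0.0000 N (tension)
  F[4-5] = -0.0000 N (compression)
  Rx@0 = +760.0800 N
  Ry@0 = +443.4601 N
  Ry@4 = +415.4099 N

424.260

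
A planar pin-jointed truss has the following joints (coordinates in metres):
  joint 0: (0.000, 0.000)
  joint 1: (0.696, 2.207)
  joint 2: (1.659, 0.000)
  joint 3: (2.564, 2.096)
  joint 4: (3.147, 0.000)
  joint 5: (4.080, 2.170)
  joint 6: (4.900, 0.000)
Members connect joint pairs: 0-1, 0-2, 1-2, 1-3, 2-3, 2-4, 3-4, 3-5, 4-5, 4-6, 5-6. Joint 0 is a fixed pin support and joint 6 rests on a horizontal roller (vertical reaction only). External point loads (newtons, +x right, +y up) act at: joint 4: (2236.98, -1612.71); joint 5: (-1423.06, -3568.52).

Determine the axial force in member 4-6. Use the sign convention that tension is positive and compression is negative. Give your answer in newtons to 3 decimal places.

N=7 nodes, M=11 members, R=3 reactions → 2N=14, M+R=14
member 0 (0-1): L=2.3141, (cx,cy)=(0.3008,0.9537)
member 1 (0-2): L=1.6590, (cx,cy)=(1.0000,0.0000)
member 2 (1-2): L=2.4079, (cx,cy)=(0.3999,-0.9165)
member 3 (1-3): L=1.8713, (cx,cy)=(0.9982,-0.0593)
member 4 (2-3): L=2.2830, (cx,cy)=(0.3964,0.9181)
member 5 (2-4): L=1.4880, (cx,cy)=(1.0000,0.0000)
member 6 (3-4): L=2.1756, (cx,cy)=(0.2680,-0.9634)
member 7 (3-5): L=1.5178, (cx,cy)=(0.9988,0.0488)
member 8 (4-5): L=2.3621, (cx,cy)=(0.3950,0.9187)
member 9 (4-6): L=1.7530, (cx,cy)=(1.0000,0.0000)
member 10 (5-6): L=2.3198, (cx,cy)=(0.3535,-0.9354)
solve A·x = −loads:
  F[0-1] = -1891.9452 N (compression)
  F[0-2] = +1382.9397 N (tension)
  F[1-2] = +2058.9100 N (tension)
  F[1-3] = -1394.8863 N (compression)
  F[2-3] = -2055.4806 N (compression)
  F[2-4] = +3021.1477 N (tension)
  F[3-4] = +1737.4264 N (tension)
  F[3-5] = -2675.9982 N (compression)
  F[4-5] = -66.5856 N (compression)
  F[4-6] = +1276.0566 N (tension)
  F[5-6] = -3609.9376 N (compression)
  Rx@0 = -813.9200 N
  Ry@0 = +1804.3484 N
  Ry@6 = +3376.8816 N

1276.057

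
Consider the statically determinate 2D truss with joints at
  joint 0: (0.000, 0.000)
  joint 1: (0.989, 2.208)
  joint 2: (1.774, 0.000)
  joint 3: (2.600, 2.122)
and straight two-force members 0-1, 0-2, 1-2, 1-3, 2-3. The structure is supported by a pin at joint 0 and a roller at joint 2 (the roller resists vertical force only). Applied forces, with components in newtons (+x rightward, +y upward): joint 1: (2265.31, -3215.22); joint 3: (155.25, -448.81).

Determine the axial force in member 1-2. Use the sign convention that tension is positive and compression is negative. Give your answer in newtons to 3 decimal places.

-5331.977

N=4 nodes, M=5 members, R=3 reactions → 2N=8, M+R=8
member 0 (0-1): L=2.4194, (cx,cy)=(0.4088,0.9126)
member 1 (0-2): L=1.7740, (cx,cy)=(1.0000,0.0000)
member 2 (1-2): L=2.3434, (cx,cy)=(0.3350,-0.9422)
member 3 (1-3): L=1.6133, (cx,cy)=(0.9986,-0.0533)
member 4 (2-3): L=2.2771, (cx,cy)=(0.3627,0.9319)
solve A·x = −loads:
  F[0-1] = +1962.9386 N (tension)
  F[0-2] = +1618.1442 N (tension)
  F[1-2] = -5331.9772 N (compression)
  F[1-3] = +323.6953 N (tension)
  F[2-3] = -463.0966 N (compression)
  Rx@0 = -2420.5600 N
  Ry@0 = -1791.4399 N
  Ry@2 = +5455.4699 N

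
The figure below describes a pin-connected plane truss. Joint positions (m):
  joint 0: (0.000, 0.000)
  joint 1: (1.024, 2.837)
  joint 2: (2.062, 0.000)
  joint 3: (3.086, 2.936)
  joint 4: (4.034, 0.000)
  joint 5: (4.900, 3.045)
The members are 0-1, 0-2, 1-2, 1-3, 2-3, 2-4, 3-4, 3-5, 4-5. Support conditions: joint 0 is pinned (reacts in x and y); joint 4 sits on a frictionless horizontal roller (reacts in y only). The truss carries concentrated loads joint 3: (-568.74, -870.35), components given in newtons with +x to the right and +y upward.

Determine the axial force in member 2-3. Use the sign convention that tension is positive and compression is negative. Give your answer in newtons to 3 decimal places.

N=6 nodes, M=9 members, R=3 reactions → 2N=12, M+R=12
member 0 (0-1): L=3.0161, (cx,cy)=(0.3395,0.9406)
member 1 (0-2): L=2.0620, (cx,cy)=(1.0000,0.0000)
member 2 (1-2): L=3.0209, (cx,cy)=(0.3436,-0.9391)
member 3 (1-3): L=2.0644, (cx,cy)=(0.9988,0.0480)
member 4 (2-3): L=3.1094, (cx,cy)=(0.3293,0.9442)
member 5 (2-4): L=1.9720, (cx,cy)=(1.0000,0.0000)
member 6 (3-4): L=3.0853, (cx,cy)=(0.3073,-0.9516)
member 7 (3-5): L=1.8173, (cx,cy)=(0.9982,0.0600)
member 8 (4-5): L=3.1658, (cx,cy)=(0.2736,0.9619)
solve A·x = −loads:
  F[0-1] = -657.5256 N (compression)
  F[0-2] = -345.5062 N (compression)
  F[1-2] = +635.9833 N (tension)
  F[1-3] = -442.2684 N (compression)
  F[2-3] = -632.5457 N (compression)
  F[2-4] = +81.3287 N (tension)
  F[3-4] = -264.6835 N (compression)
  F[3-5] = +0.0000 N (tension)
  F[4-5] = +0.0000 N (tension)
  Rx@0 = +568.7400 N
  Ry@0 = +618.4711 N
  Ry@4 = +251.8789 N

-632.546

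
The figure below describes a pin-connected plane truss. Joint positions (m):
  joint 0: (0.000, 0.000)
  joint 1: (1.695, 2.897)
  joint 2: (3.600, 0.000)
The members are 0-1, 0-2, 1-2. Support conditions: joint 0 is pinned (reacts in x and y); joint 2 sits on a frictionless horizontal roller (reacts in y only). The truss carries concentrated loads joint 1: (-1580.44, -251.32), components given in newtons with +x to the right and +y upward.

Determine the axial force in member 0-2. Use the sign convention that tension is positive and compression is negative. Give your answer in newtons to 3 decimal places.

-758.505

N=3 nodes, M=3 members, R=3 reactions → 2N=6, M+R=6
member 0 (0-1): L=3.3564, (cx,cy)=(0.5050,0.8631)
member 1 (0-2): L=3.6000, (cx,cy)=(1.0000,0.0000)
member 2 (1-2): L=3.4672, (cx,cy)=(0.5494,-0.8355)
solve A·x = −loads:
  F[0-1] = -1627.5917 N (compression)
  F[0-2] = -758.5052 N (compression)
  F[1-2] = +1380.5284 N (tension)
  Rx@0 = +1580.4400 N
  Ry@0 = +1404.8054 N
  Ry@2 = -1153.4854 N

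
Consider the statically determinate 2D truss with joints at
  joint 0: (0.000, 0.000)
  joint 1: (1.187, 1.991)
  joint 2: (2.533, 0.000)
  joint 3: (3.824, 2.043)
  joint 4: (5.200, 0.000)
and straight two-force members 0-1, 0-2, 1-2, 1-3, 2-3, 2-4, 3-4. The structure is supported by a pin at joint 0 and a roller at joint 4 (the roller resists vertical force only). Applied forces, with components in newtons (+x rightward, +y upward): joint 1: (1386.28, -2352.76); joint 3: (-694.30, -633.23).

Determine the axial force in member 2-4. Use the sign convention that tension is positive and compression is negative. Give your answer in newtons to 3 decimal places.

N=5 nodes, M=7 members, R=3 reactions → 2N=10, M+R=10
member 0 (0-1): L=2.3180, (cx,cy)=(0.5121,0.8589)
member 1 (0-2): L=2.5330, (cx,cy)=(1.0000,0.0000)
member 2 (1-2): L=2.4033, (cx,cy)=(0.5601,-0.8284)
member 3 (1-3): L=2.6375, (cx,cy)=(0.9998,0.0197)
member 4 (2-3): L=2.4167, (cx,cy)=(0.5342,0.8454)
member 5 (2-4): L=2.6670, (cx,cy)=(1.0000,0.0000)
member 6 (3-4): L=2.4632, (cx,cy)=(0.5586,-0.8294)
solve A·x = −loads:
  F[0-1] = -2008.5945 N (compression)
  F[0-2] = +1720.5469 N (tension)
  F[1-2] = -804.2065 N (compression)
  F[1-3] = -1964.8202 N (compression)
  F[2-3] = +788.1169 N (tension)
  F[2-4] = +849.1299 N (tension)
  F[3-4] = -1520.0251 N (compression)
  Rx@0 = -691.9800 N
  Ry@0 = +1725.2542 N
  Ry@4 = +1260.7358 N

849.130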